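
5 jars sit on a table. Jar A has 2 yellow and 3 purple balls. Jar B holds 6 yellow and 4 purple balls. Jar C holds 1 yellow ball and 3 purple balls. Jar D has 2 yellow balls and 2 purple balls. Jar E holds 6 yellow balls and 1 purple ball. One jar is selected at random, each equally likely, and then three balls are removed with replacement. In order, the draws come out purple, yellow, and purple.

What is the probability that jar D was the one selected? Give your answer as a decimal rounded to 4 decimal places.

For each hypothesis, P(data | H) works out to: P(data | jar A) = (3/5)(2/5)(3/5) = 0.144; P(data | jar B) = (4/10)(6/10)(4/10) = 0.096; P(data | jar C) = (3/4)(1/4)(3/4) = 0.14062; P(data | jar D) = (2/4)(2/4)(2/4) = 0.125; P(data | jar E) = (1/7)(6/7)(1/7) = 0.017493.
Weighting by the prior gives 1/5 · 0.144 = 0.0288, 1/5 · 0.096 = 0.0192, 1/5 · 0.14062 = 0.028125, 1/5 · 0.125 = 0.025, 1/5 · 0.017493 = 0.0034985; with total 0.10462.
Hence P(jar D | data) = (0.025) / (0.10462) = 0.23895.

0.2390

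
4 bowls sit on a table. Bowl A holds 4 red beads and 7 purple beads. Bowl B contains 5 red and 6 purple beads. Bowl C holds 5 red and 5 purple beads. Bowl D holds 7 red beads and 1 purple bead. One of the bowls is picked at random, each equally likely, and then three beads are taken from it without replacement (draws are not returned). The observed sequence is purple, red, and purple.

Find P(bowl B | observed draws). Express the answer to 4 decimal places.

0.3293

The likelihood of the observed sequence under each hypothesis: P(data | bowl A) = (7/11)(4/10)(6/9) = 0.1697; P(data | bowl B) = (6/11)(5/10)(5/9) = 0.15152; P(data | bowl C) = (5/10)(5/9)(4/8) = 0.13889; P(data | bowl D) = (1/8)(7/7)(0/6) = 0.
Weighting by the prior gives 1/4 · 0.1697 = 0.042424, 1/4 · 0.15152 = 0.037879, 1/4 · 0.13889 = 0.034722, 1/4 · 0 = 0; these sum to 0.11503.
So P(bowl B | data) = (0.037879) / (0.11503) = 0.32931.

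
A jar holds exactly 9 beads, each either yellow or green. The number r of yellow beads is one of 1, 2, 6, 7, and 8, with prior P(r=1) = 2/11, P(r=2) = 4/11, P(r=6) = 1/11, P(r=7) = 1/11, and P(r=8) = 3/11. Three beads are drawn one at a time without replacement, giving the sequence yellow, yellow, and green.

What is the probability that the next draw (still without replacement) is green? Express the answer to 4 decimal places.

The likelihood of the observed sequence under each hypothesis: P(data | r = 1) = (1/9)(0/8) = 0; P(data | r = 2) = (2/9)(1/8)(7/7) = 0.027778; P(data | r = 6) = (6/9)(5/8)(3/7) = 0.17857; P(data | r = 7) = (7/9)(6/8)(2/7) = 0.16667; P(data | r = 8) = (8/9)(7/8)(1/7) = 0.11111.
Weighting by the prior gives 2/11 · 0 = 0, 4/11 · 0.027778 = 0.010101, 1/11 · 0.17857 = 0.016234, 1/11 · 0.16667 = 0.015152, 3/11 · 0.11111 = 0.030303; with total 0.071789.
Normalising, the posterior is P(r = 1 | data) = 0, P(r = 2 | data) = 0.1407, P(r = 6 | data) = 0.22613, P(r = 7 | data) = 0.21106, P(r = 8 | data) = 0.42211.
The predictive probability is P(green next | data) = (1)(0.1407) + (1/3)(0.22613) + (1/6)(0.21106) + (0)(0.42211) = 0.25126.

0.2513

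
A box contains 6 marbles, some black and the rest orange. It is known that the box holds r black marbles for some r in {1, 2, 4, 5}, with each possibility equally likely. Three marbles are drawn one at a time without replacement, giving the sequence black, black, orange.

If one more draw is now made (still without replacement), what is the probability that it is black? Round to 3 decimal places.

0.692

Under each hypothesis, the probability of the observed sequence is: P(data | r = 1) = (1/6)(0/5) = 0; P(data | r = 2) = (2/6)(1/5)(4/4) = 1/15; P(data | r = 4) = (4/6)(3/5)(2/4) = 1/5; P(data | r = 5) = (5/6)(4/5)(1/4) = 1/6.
Multiplying each by its prior: 1/4 · 0 = 0, 1/4 · 1/15 = 1/60, 1/4 · 1/5 = 1/20, 1/4 · 1/6 = 1/24; these sum to 13/120.
Dividing through by the total gives posterior P(r = 1 | data) = 0, P(r = 2 | data) = 2/13, P(r = 4 | data) = 6/13, P(r = 5 | data) = 5/13.
The predictive probability is P(black next | data) = (0)(2/13) + (2/3)(6/13) + (1)(5/13) = 9/13.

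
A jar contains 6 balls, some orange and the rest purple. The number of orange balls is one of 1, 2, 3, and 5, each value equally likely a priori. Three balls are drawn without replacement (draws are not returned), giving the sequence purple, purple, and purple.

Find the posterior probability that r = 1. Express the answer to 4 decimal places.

Compute the likelihood of the observed sequence for each case: P(data | r = 1) = (5/6)(4/5)(3/4) = 1/2; P(data | r = 2) = (4/6)(3/5)(2/4) = 1/5; P(data | r = 3) = (3/6)(2/5)(1/4) = 1/20; P(data | r = 5) = (1/6)(0/5) = 0.
Multiplying each by its prior: 1/4 · 1/2 = 1/8, 1/4 · 1/5 = 1/20, 1/4 · 1/20 = 1/80, 1/4 · 0 = 0; with total 3/16.
Therefore the posterior P(r = 1 | data) = (1/8) / (3/16) = 2/3.

0.6667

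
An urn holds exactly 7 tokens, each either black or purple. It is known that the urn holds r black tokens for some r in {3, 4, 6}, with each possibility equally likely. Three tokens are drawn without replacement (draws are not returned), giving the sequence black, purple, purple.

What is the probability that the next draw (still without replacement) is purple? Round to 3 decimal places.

Compute the likelihood of the observed sequence for each case: P(data | r = 3) = (3/7)(4/6)(3/5) = 6/35; P(data | r = 4) = (4/7)(3/6)(2/5) = 4/35; P(data | r = 6) = (6/7)(1/6)(0/5) = 0.
Weighting by the prior gives 1/3 · 6/35 = 2/35, 1/3 · 4/35 = 4/105, 1/3 · 0 = 0; summing to 2/21.
The posterior is then P(r = 3 | data) = 3/5, P(r = 4 | data) = 2/5, P(r = 6 | data) = 0.
So P(purple next | data) = Σ P(purple next | H) P(H | data) = (1/2)(3/5) + (1/4)(2/5) = 2/5.

0.400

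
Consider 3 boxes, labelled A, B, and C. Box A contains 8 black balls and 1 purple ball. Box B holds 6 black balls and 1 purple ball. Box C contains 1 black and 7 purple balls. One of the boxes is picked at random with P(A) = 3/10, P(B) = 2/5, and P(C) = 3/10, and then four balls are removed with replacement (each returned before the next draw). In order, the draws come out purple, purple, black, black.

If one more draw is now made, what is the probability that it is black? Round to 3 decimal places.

0.655

For each hypothesis, P(data | H) works out to: P(data | box A) = (1/9)(1/9)(8/9)(8/9) = 0.0097546; P(data | box B) = (1/7)(1/7)(6/7)(6/7) = 0.014994; P(data | box C) = (7/8)(7/8)(1/8)(1/8) = 0.011963.
Weighting by the prior gives 3/10 · 0.0097546 = 0.0029264, 2/5 · 0.014994 = 0.0059975, 3/10 · 0.011963 = 0.0035889; these sum to 0.012513.
The posterior is then P(box A | data) = 0.23387, P(box B | data) = 0.47931, P(box C | data) = 0.28682.
Averaging over the posterior, P(black next | data) = (8/9)(0.23387) + (6/7)(0.47931) + (1/8)(0.28682) = 0.65458.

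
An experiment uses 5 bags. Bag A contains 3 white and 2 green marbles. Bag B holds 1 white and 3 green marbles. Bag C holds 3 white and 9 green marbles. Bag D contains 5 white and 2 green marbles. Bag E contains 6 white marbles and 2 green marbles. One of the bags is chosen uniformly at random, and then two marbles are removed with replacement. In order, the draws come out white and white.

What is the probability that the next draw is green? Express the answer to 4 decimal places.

0.3365

For each hypothesis, P(data | H) works out to: P(data | bag A) = (3/5)(3/5) = 0.36; P(data | bag B) = (1/4)(1/4) = 0.0625; P(data | bag C) = (3/12)(3/12) = 0.0625; P(data | bag D) = (5/7)(5/7) = 0.5102; P(data | bag E) = (6/8)(6/8) = 0.5625.
The prior-weighted likelihoods are 1/5 · 0.36 = 0.072, 1/5 · 0.0625 = 0.0125, 1/5 · 0.0625 = 0.0125, 1/5 · 0.5102 = 0.10204, 1/5 · 0.5625 = 0.1125; summing to 0.31154.
The posterior is then P(bag A | data) = 0.23111, P(bag B | data) = 0.040123, P(bag C | data) = 0.040123, P(bag D | data) = 0.32754, P(bag E | data) = 0.36111.
The predictive probability is P(green next | data) = (2/5)(0.23111) + (3/4)(0.040123) + (3/4)(0.040123) + (2/7)(0.32754) + (1/4)(0.36111) = 0.33649.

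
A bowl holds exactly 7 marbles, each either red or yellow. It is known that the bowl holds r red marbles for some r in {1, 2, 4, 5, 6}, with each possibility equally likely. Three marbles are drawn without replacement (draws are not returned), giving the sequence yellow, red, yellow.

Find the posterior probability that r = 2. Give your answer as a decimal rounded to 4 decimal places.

Under each hypothesis, the probability of the observed sequence is: P(data | r = 1) = (6/7)(1/6)(5/5) = 1/7; P(data | r = 2) = (5/7)(2/6)(4/5) = 4/21; P(data | r = 4) = (3/7)(4/6)(2/5) = 4/35; P(data | r = 5) = (2/7)(5/6)(1/5) = 1/21; P(data | r = 6) = (1/7)(6/6)(0/5) = 0.
Weighting by the prior gives 1/5 · 1/7 = 1/35, 1/5 · 4/21 = 4/105, 1/5 · 4/35 = 4/175, 1/5 · 1/21 = 1/105, 1/5 · 0 = 0; these sum to 52/525.
Hence P(r = 2 | data) = (4/105) / (52/525) = 5/13.

0.3846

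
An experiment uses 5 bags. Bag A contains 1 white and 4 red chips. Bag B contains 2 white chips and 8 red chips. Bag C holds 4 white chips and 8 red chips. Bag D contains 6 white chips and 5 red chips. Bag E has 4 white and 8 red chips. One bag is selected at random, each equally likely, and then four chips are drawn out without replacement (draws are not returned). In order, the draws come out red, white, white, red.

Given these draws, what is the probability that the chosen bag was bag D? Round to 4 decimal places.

0.3589

For each hypothesis, P(data | H) works out to: P(data | bag A) = (4/5)(1/4)(0/3) = 0; P(data | bag B) = (8/10)(2/9)(1/8)(7/7) = 0.022222; P(data | bag C) = (8/12)(4/11)(3/10)(7/9) = 0.056566; P(data | bag D) = (5/11)(6/10)(5/9)(4/8) = 0.075758; P(data | bag E) = (8/12)(4/11)(3/10)(7/9) = 0.056566.
Multiplying each by its prior: 1/5 · 0 = 0, 1/5 · 0.022222 = 0.0044444, 1/5 · 0.056566 = 0.011313, 1/5 · 0.075758 = 0.015152, 1/5 · 0.056566 = 0.011313; summing to 0.042222.
So P(bag D | data) = (0.015152) / (0.042222) = 0.35885.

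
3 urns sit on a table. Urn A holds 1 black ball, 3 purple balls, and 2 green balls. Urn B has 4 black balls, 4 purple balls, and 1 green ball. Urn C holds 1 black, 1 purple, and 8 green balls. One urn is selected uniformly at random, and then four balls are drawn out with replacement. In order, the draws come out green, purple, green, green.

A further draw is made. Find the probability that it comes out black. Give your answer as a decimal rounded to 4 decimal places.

0.1205

For each hypothesis, P(data | H) works out to: P(data | urn A) = (2/6)(3/6)(2/6)(2/6) = 0.018519; P(data | urn B) = (1/9)(4/9)(1/9)(1/9) = 0.00060966; P(data | urn C) = (8/10)(1/10)(8/10)(8/10) = 0.0512.
Weighting by the prior gives 1/3 · 0.018519 = 0.0061728, 1/3 · 0.00060966 = 0.00020322, 1/3 · 0.0512 = 0.017067; these sum to 0.023443.
Dividing through by the total gives posterior P(urn A | data) = 0.26332, P(urn B | data) = 0.0086688, P(urn C | data) = 0.72802.
So P(black next | data) = Σ P(black next | H) P(H | data) = (1/6)(0.26332) + (4/9)(0.0086688) + (1/10)(0.72802) = 0.12054.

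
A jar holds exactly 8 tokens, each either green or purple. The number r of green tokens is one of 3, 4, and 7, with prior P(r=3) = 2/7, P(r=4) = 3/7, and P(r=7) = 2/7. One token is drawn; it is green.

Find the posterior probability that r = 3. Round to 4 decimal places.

0.1875

Under each hypothesis, the probability of this draw is: P(data | r = 3) = (3/8) = 3/8; P(data | r = 4) = (4/8) = 1/2; P(data | r = 7) = (7/8) = 7/8.
Multiplying each by its prior: 2/7 · 3/8 = 3/28, 3/7 · 1/2 = 3/14, 2/7 · 7/8 = 1/4; summing to 4/7.
So P(r = 3 | data) = (3/28) / (4/7) = 3/16.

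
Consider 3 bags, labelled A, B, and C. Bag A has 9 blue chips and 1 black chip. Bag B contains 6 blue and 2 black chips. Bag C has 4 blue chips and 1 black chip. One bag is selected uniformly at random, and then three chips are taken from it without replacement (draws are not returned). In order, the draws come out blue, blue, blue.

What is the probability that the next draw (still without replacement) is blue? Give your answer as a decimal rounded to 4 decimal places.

0.6961

For each hypothesis, P(data | H) works out to: P(data | bag A) = (9/10)(8/9)(7/8) = 7/10; P(data | bag B) = (6/8)(5/7)(4/6) = 5/14; P(data | bag C) = (4/5)(3/4)(2/3) = 2/5.
Weighting by the prior gives 1/3 · 7/10 = 7/30, 1/3 · 5/14 = 5/42, 1/3 · 2/5 = 2/15; summing to 17/35.
Dividing through by the total gives posterior P(bag A | data) = 49/102, P(bag B | data) = 25/102, P(bag C | data) = 14/51.
The predictive probability is P(blue next | data) = (6/7)(49/102) + (3/5)(25/102) + (1/2)(14/51) = 71/102.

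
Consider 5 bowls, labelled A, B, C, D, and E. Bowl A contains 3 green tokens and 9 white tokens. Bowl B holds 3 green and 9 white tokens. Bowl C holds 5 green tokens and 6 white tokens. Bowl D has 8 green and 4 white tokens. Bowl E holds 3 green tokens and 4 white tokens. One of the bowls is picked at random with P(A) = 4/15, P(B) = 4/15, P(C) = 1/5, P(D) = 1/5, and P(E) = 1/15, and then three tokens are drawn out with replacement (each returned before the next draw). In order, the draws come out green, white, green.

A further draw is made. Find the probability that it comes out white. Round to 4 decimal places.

Compute the likelihood of the observed sequence for each case: P(data | bowl A) = (3/12)(9/12)(3/12) = 0.046875; P(data | bowl B) = (3/12)(9/12)(3/12) = 0.046875; P(data | bowl C) = (5/11)(6/11)(5/11) = 0.1127; P(data | bowl D) = (8/12)(4/12)(8/12) = 0.14815; P(data | bowl E) = (3/7)(4/7)(3/7) = 0.10496.
The prior-weighted likelihoods are 4/15 · 0.046875 = 0.0125, 4/15 · 0.046875 = 0.0125, 1/5 · 0.1127 = 0.022539, 1/5 · 0.14815 = 0.02963, 1/15 · 0.10496 = 0.0069971; with total 0.084166.
The posterior is then P(bowl A | data) = 0.14852, P(bowl B | data) = 0.14852, P(bowl C | data) = 0.2678, P(bowl D | data) = 0.35204, P(bowl E | data) = 0.083134.
Averaging over the posterior, P(white next | data) = (3/4)(0.14852) + (3/4)(0.14852) + (6/11)(0.2678) + (1/3)(0.35204) + (4/7)(0.083134) = 0.5337.

0.5337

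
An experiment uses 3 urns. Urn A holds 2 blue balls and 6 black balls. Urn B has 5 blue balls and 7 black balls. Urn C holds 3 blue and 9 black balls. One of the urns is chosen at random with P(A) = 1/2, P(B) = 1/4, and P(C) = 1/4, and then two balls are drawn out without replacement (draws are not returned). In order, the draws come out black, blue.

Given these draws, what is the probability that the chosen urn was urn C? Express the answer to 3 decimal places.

0.228

Under each hypothesis, the probability of the observed sequence is: P(data | urn A) = (6/8)(2/7) = 0.21429; P(data | urn B) = (7/12)(5/11) = 0.26515; P(data | urn C) = (9/12)(3/11) = 0.20455.
Multiplying each by its prior: 1/2 · 0.21429 = 0.10714, 1/4 · 0.26515 = 0.066288, 1/4 · 0.20455 = 0.051136; summing to 0.22457.
Therefore the posterior P(urn C | data) = (0.051136) / (0.22457) = 0.22771.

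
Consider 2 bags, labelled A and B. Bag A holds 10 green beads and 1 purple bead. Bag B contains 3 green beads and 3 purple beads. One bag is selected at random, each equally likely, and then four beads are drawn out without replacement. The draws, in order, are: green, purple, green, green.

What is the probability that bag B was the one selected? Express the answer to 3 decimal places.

Under each hypothesis, the probability of the observed sequence is: P(data | bag A) = (10/11)(1/10)(9/9)(8/8) = 1/11; P(data | bag B) = (3/6)(3/5)(2/4)(1/3) = 1/20.
Weighting by the prior gives 1/2 · 1/11 = 1/22, 1/2 · 1/20 = 1/40; summing to 31/440.
Therefore the posterior P(bag B | data) = (1/40) / (31/440) = 11/31.

0.355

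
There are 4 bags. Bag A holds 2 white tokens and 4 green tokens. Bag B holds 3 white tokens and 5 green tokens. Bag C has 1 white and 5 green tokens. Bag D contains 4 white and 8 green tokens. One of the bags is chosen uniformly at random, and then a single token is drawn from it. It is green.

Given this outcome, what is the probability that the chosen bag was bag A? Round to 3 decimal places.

0.239

Under each hypothesis, the probability of this draw is: P(data | bag A) = (4/6) = 2/3; P(data | bag B) = (5/8) = 5/8; P(data | bag C) = (5/6) = 5/6; P(data | bag D) = (8/12) = 2/3.
The prior-weighted likelihoods are 1/4 · 2/3 = 1/6, 1/4 · 5/8 = 5/32, 1/4 · 5/6 = 5/24, 1/4 · 2/3 = 1/6; these sum to 67/96.
Hence P(bag A | data) = (1/6) / (67/96) = 16/67.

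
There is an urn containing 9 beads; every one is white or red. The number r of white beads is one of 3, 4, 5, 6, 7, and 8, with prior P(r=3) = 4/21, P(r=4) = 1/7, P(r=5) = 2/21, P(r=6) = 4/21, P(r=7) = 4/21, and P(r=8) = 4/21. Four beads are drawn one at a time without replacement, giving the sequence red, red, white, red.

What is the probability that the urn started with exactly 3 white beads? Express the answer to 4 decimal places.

Compute the likelihood of the observed sequence for each case: P(data | r = 3) = (6/9)(5/8)(3/7)(4/6) = 0.11905; P(data | r = 4) = (5/9)(4/8)(4/7)(3/6) = 0.079365; P(data | r = 5) = (4/9)(3/8)(5/7)(2/6) = 0.039683; P(data | r = 6) = (3/9)(2/8)(6/7)(1/6) = 0.011905; P(data | r = 7) = (2/9)(1/8)(7/7)(0/6) = 0; P(data | r = 8) = (1/9)(0/8) = 0.
Weighting by the prior gives 4/21 · 0.11905 = 0.022676, 1/7 · 0.079365 = 0.011338, 2/21 · 0.039683 = 0.0037793, 4/21 · 0.011905 = 0.0022676, 4/21 · 0 = 0, 4/21 · 0 = 0; these sum to 0.04006.
Therefore the posterior P(r = 3 | data) = (0.022676) / (0.04006) = 0.56604.

0.5660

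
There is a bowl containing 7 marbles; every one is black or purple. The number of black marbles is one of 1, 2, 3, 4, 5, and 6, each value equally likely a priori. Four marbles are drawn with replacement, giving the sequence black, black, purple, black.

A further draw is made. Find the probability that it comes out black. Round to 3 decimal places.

0.655

Compute the likelihood of the observed sequence for each case: P(data | r = 1) = (1/7)(1/7)(6/7)(1/7) = 0.002499; P(data | r = 2) = (2/7)(2/7)(5/7)(2/7) = 0.01666; P(data | r = 3) = (3/7)(3/7)(4/7)(3/7) = 0.044981; P(data | r = 4) = (4/7)(4/7)(3/7)(4/7) = 0.079967; P(data | r = 5) = (5/7)(5/7)(2/7)(5/7) = 0.10412; P(data | r = 6) = (6/7)(6/7)(1/7)(6/7) = 0.089963.
Multiplying each by its prior: 1/6 · 0.002499 = 0.00041649, 1/6 · 0.01666 = 0.0027766, 1/6 · 0.044981 = 0.0074969, 1/6 · 0.079967 = 0.013328, 1/6 · 0.10412 = 0.017354, 1/6 · 0.089963 = 0.014994; summing to 0.056365.
The posterior is then P(r = 1 | data) = 0.0073892, P(r = 2 | data) = 0.049261, P(r = 3 | data) = 0.133, P(r = 4 | data) = 0.23645, P(r = 5 | data) = 0.30788, P(r = 6 | data) = 0.26601.
So P(black next | data) = Σ P(black next | H) P(H | data) = (1/7)(0.0073892) + (2/7)(0.049261) + (3/7)(0.133) + (4/7)(0.23645) + (5/7)(0.30788) + (6/7)(0.26601) = 0.65517.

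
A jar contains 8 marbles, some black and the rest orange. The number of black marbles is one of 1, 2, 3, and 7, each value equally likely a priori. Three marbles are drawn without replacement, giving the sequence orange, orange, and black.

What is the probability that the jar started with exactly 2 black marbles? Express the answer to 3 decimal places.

0.370

For each hypothesis, P(data | H) works out to: P(data | r = 1) = (7/8)(6/7)(1/6) = 1/8; P(data | r = 2) = (6/8)(5/7)(2/6) = 5/28; P(data | r = 3) = (5/8)(4/7)(3/6) = 5/28; P(data | r = 7) = (1/8)(0/7) = 0.
The prior-weighted likelihoods are 1/4 · 1/8 = 1/32, 1/4 · 5/28 = 5/112, 1/4 · 5/28 = 5/112, 1/4 · 0 = 0; these sum to 27/224.
Therefore the posterior P(r = 2 | data) = (5/112) / (27/224) = 10/27.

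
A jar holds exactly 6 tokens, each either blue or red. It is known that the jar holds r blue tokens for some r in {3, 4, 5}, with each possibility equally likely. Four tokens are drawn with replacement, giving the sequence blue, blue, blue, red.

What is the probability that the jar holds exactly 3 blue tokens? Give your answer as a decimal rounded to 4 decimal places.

0.2425

Compute the likelihood of the observed sequence for each case: P(data | r = 3) = (3/6)(3/6)(3/6)(3/6) = 0.0625; P(data | r = 4) = (4/6)(4/6)(4/6)(2/6) = 0.098765; P(data | r = 5) = (5/6)(5/6)(5/6)(1/6) = 0.096451.
The prior-weighted likelihoods are 1/3 · 0.0625 = 0.020833, 1/3 · 0.098765 = 0.032922, 1/3 · 0.096451 = 0.03215; summing to 0.085905.
By Bayes' rule, P(r = 3 | data) = (0.020833) / (0.085905) = 0.24251.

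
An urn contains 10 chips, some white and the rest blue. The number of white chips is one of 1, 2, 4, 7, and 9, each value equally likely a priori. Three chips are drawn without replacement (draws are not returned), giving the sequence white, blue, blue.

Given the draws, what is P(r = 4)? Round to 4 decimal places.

0.3468

For each hypothesis, P(data | H) works out to: P(data | r = 1) = (1/10)(9/9)(8/8) = 0.1; P(data | r = 2) = (2/10)(8/9)(7/8) = 0.15556; P(data | r = 4) = (4/10)(6/9)(5/8) = 0.16667; P(data | r = 7) = (7/10)(3/9)(2/8) = 0.058333; P(data | r = 9) = (9/10)(1/9)(0/8) = 0.
The prior-weighted likelihoods are 1/5 · 0.1 = 0.02, 1/5 · 0.15556 = 0.031111, 1/5 · 0.16667 = 0.033333, 1/5 · 0.058333 = 0.011667, 1/5 · 0 = 0; these sum to 0.096111.
So P(r = 4 | data) = (0.033333) / (0.096111) = 0.34682.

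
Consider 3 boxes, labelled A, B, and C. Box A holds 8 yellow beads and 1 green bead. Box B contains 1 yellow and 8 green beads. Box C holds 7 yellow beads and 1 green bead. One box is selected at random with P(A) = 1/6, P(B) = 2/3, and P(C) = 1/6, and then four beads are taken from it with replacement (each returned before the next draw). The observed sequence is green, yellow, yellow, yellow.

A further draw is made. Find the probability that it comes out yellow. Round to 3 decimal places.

0.859

For each hypothesis, P(data | H) works out to: P(data | box A) = (1/9)(8/9)(8/9)(8/9) = 0.078037; P(data | box B) = (8/9)(1/9)(1/9)(1/9) = 0.0012193; P(data | box C) = (1/8)(7/8)(7/8)(7/8) = 0.08374.
The prior-weighted likelihoods are 1/6 · 0.078037 = 0.013006, 2/3 · 0.0012193 = 0.00081288, 1/6 · 0.08374 = 0.013957; with total 0.027776.
Normalising, the posterior is P(box A | data) = 0.46826, P(box B | data) = 0.029266, P(box C | data) = 0.50248.
Averaging over the posterior, P(yellow next | data) = (8/9)(0.46826) + (1/9)(0.029266) + (7/8)(0.50248) = 0.85915.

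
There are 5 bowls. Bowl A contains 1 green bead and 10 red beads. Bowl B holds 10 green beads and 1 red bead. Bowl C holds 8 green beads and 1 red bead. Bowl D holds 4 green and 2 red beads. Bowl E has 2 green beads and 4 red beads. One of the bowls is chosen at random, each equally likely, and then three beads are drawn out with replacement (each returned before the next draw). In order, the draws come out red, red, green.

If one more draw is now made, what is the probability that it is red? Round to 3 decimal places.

For each hypothesis, P(data | H) works out to: P(data | bowl A) = (10/11)(10/11)(1/11) = 0.075131; P(data | bowl B) = (1/11)(1/11)(10/11) = 0.0075131; P(data | bowl C) = (1/9)(1/9)(8/9) = 0.010974; P(data | bowl D) = (2/6)(2/6)(4/6) = 0.074074; P(data | bowl E) = (4/6)(4/6)(2/6) = 0.14815.
The prior-weighted likelihoods are 1/5 · 0.075131 = 0.015026, 1/5 · 0.0075131 = 0.0015026, 1/5 · 0.010974 = 0.0021948, 1/5 · 0.074074 = 0.014815, 1/5 · 0.14815 = 0.02963; with total 0.063168.
The posterior is then P(bowl A | data) = 0.23788, P(bowl B | data) = 0.023788, P(bowl C | data) = 0.034745, P(bowl D | data) = 0.23453, P(bowl E | data) = 0.46906.
So P(red next | data) = Σ P(red next | H) P(H | data) = (10/11)(0.23788) + (1/11)(0.023788) + (1/9)(0.034745) + (1/3)(0.23453) + (2/3)(0.46906) = 0.61316.

0.613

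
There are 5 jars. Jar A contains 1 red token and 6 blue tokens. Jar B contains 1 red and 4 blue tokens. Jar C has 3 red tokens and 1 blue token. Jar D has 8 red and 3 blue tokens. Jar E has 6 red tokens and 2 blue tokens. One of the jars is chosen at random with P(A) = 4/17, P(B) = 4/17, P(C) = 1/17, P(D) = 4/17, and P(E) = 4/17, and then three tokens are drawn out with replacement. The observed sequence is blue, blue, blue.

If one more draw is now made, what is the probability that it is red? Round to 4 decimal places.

0.1877

For each hypothesis, P(data | H) works out to: P(data | jar A) = (6/7)(6/7)(6/7) = 0.62974; P(data | jar B) = (4/5)(4/5)(4/5) = 0.512; P(data | jar C) = (1/4)(1/4)(1/4) = 0.015625; P(data | jar D) = (3/11)(3/11)(3/11) = 0.020285; P(data | jar E) = (2/8)(2/8)(2/8) = 0.015625.
The prior-weighted likelihoods are 4/17 · 0.62974 = 0.14817, 4/17 · 0.512 = 0.12047, 1/17 · 0.015625 = 0.00091912, 4/17 · 0.020285 = 0.0047731, 4/17 · 0.015625 = 0.0036765; summing to 0.27801.
Dividing through by the total gives posterior P(jar A | data) = 0.53297, P(jar B | data) = 0.43333, P(jar C | data) = 0.003306, P(jar D | data) = 0.017168, P(jar E | data) = 0.013224.
Averaging over the posterior, P(red next | data) = (1/7)(0.53297) + (1/5)(0.43333) + (3/4)(0.003306) + (8/11)(0.017168) + (3/4)(0.013224) = 0.18769.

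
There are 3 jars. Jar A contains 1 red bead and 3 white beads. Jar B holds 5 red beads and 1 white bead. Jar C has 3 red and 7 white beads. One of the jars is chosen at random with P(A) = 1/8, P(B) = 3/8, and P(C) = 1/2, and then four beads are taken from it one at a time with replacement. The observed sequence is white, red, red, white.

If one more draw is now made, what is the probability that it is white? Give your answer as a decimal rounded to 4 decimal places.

Compute the likelihood of the observed sequence for each case: P(data | jar A) = (3/4)(1/4)(1/4)(3/4) = 0.035156; P(data | jar B) = (1/6)(5/6)(5/6)(1/6) = 0.01929; P(data | jar C) = (7/10)(3/10)(3/10)(7/10) = 0.0441.
Weighting by the prior gives 1/8 · 0.035156 = 0.0043945, 3/8 · 0.01929 = 0.0072338, 1/2 · 0.0441 = 0.02205; with total 0.033678.
Dividing through by the total gives posterior P(jar A | data) = 0.13049, P(jar B | data) = 0.21479, P(jar C | data) = 0.65472.
The predictive probability is P(white next | data) = (3/4)(0.13049) + (1/6)(0.21479) + (7/10)(0.65472) = 0.59197.

0.5920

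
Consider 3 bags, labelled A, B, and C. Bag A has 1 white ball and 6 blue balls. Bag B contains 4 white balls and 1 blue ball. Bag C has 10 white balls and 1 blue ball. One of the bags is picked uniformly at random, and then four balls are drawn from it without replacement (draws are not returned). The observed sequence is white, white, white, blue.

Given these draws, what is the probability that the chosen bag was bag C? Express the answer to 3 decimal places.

The likelihood of the observed sequence under each hypothesis: P(data | bag A) = (1/7)(0/6) = 0; P(data | bag B) = (4/5)(3/4)(2/3)(1/2) = 1/5; P(data | bag C) = (10/11)(9/10)(8/9)(1/8) = 1/11.
The prior-weighted likelihoods are 1/3 · 0 = 0, 1/3 · 1/5 = 1/15, 1/3 · 1/11 = 1/33; with total 16/165.
So P(bag C | data) = (1/33) / (16/165) = 5/16.

0.313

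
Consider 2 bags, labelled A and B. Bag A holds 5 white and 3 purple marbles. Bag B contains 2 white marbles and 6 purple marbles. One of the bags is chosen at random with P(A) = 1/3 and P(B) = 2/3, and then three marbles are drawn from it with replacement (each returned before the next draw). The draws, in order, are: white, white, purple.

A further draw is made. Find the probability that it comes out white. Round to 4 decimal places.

0.4787

Under each hypothesis, the probability of the observed sequence is: P(data | bag A) = (5/8)(5/8)(3/8) = 75/512; P(data | bag B) = (2/8)(2/8)(6/8) = 3/64.
The prior-weighted likelihoods are 1/3 · 75/512 = 25/512, 2/3 · 3/64 = 1/32; with total 41/512.
Normalising, the posterior is P(bag A | data) = 25/41, P(bag B | data) = 16/41.
Averaging over the posterior, P(white next | data) = (5/8)(25/41) + (1/4)(16/41) = 157/328.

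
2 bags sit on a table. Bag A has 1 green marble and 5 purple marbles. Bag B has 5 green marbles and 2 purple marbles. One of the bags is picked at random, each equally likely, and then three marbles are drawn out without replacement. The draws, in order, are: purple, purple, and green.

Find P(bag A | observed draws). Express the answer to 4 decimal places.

Compute the likelihood of the observed sequence for each case: P(data | bag A) = (5/6)(4/5)(1/4) = 1/6; P(data | bag B) = (2/7)(1/6)(5/5) = 1/21.
Weighting by the prior gives 1/2 · 1/6 = 1/12, 1/2 · 1/21 = 1/42; summing to 3/28.
So P(bag A | data) = (1/12) / (3/28) = 7/9.

0.7778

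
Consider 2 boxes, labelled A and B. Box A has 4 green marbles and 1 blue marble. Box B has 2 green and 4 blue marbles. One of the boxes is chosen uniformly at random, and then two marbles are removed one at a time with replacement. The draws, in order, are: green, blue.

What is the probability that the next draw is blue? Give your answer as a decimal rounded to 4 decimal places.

For each hypothesis, P(data | H) works out to: P(data | box A) = (4/5)(1/5) = 4/25; P(data | box B) = (2/6)(4/6) = 2/9.
Weighting by the prior gives 1/2 · 4/25 = 2/25, 1/2 · 2/9 = 1/9; summing to 43/225.
The posterior is then P(box A | data) = 18/43, P(box B | data) = 25/43.
Averaging over the posterior, P(blue next | data) = (1/5)(18/43) + (2/3)(25/43) = 304/645.

0.4713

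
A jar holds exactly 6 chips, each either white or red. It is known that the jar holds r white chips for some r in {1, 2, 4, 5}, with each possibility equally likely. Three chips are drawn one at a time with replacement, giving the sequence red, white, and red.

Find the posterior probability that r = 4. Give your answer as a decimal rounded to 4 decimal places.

0.2051

Under each hypothesis, the probability of the observed sequence is: P(data | r = 1) = (5/6)(1/6)(5/6) = 25/216; P(data | r = 2) = (4/6)(2/6)(4/6) = 4/27; P(data | r = 4) = (2/6)(4/6)(2/6) = 2/27; P(data | r = 5) = (1/6)(5/6)(1/6) = 5/216.
Weighting by the prior gives 1/4 · 25/216 = 25/864, 1/4 · 4/27 = 1/27, 1/4 · 2/27 = 1/54, 1/4 · 5/216 = 5/864; with total 13/144.
Therefore the posterior P(r = 4 | data) = (1/54) / (13/144) = 8/39.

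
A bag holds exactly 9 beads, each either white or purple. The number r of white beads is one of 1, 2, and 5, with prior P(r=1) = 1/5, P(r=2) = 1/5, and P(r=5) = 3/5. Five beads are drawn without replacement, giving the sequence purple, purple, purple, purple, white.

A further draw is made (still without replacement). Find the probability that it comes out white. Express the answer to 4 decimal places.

The likelihood of the observed sequence under each hypothesis: P(data | r = 1) = (8/9)(7/8)(6/7)(5/6)(1/5) = 1/9; P(data | r = 2) = (7/9)(6/8)(5/7)(4/6)(2/5) = 1/9; P(data | r = 5) = (4/9)(3/8)(2/7)(1/6)(5/5) = 1/126.
Weighting by the prior gives 1/5 · 1/9 = 1/45, 1/5 · 1/9 = 1/45, 3/5 · 1/126 = 1/210; with total 31/630.
Normalising, the posterior is P(r = 1 | data) = 14/31, P(r = 2 | data) = 14/31, P(r = 5 | data) = 3/31.
So P(white next | data) = Σ P(white next | H) P(H | data) = (0)(14/31) + (1/4)(14/31) + (1)(3/31) = 13/62.

0.2097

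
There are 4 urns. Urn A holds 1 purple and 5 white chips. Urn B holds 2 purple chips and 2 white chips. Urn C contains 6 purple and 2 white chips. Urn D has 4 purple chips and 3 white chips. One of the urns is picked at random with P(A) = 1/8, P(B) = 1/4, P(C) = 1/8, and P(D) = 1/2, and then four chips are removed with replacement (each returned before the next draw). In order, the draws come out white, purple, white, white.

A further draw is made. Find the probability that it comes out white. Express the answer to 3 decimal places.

0.540

For each hypothesis, P(data | H) works out to: P(data | urn A) = (5/6)(1/6)(5/6)(5/6) = 0.096451; P(data | urn B) = (2/4)(2/4)(2/4)(2/4) = 0.0625; P(data | urn C) = (2/8)(6/8)(2/8)(2/8) = 0.011719; P(data | urn D) = (3/7)(4/7)(3/7)(3/7) = 0.044981.
Multiplying each by its prior: 1/8 · 0.096451 = 0.012056, 1/4 · 0.0625 = 0.015625, 1/8 · 0.011719 = 0.0014648, 1/2 · 0.044981 = 0.022491; these sum to 0.051637.
The posterior is then P(urn A | data) = 0.23348, P(urn B | data) = 0.30259, P(urn C | data) = 0.028368, P(urn D | data) = 0.43555.
The predictive probability is P(white next | data) = (5/6)(0.23348) + (1/2)(0.30259) + (1/4)(0.028368) + (3/7)(0.43555) = 0.53962.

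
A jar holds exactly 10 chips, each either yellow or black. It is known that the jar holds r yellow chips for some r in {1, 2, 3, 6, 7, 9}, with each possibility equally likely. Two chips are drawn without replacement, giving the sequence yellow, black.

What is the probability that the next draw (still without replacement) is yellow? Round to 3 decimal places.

For each hypothesis, P(data | H) works out to: P(data | r = 1) = (1/10)(9/9) = 1/10; P(data | r = 2) = (2/10)(8/9) = 8/45; P(data | r = 3) = (3/10)(7/9) = 7/30; P(data | r = 6) = (6/10)(4/9) = 4/15; P(data | r = 7) = (7/10)(3/9) = 7/30; P(data | r = 9) = (9/10)(1/9) = 1/10.
Multiplying each by its prior: 1/6 · 1/10 = 1/60, 1/6 · 8/45 = 4/135, 1/6 · 7/30 = 7/180, 1/6 · 4/15 = 2/45, 1/6 · 7/30 = 7/180, 1/6 · 1/10 = 1/60; summing to 5/27.
The posterior is then P(r = 1 | data) = 9/100, P(r = 2 | data) = 4/25, P(r = 3 | data) = 21/100, P(r = 6 | data) = 6/25, P(r = 7 | data) = 21/100, P(r = 9 | data) = 9/100.
The predictive probability is P(yellow next | data) = (0)(9/100) + (1/8)(4/25) + (1/4)(21/100) + (5/8)(6/25) + (3/4)(21/100) + (1)(9/100) = 47/100.

0.470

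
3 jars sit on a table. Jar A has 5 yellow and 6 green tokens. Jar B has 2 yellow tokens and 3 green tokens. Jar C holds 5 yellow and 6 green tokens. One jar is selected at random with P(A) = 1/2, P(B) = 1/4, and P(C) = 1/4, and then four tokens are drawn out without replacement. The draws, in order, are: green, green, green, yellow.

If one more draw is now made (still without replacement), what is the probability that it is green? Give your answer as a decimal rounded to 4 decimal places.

Compute the likelihood of the observed sequence for each case: P(data | jar A) = (6/11)(5/10)(4/9)(5/8) = 5/66; P(data | jar B) = (3/5)(2/4)(1/3)(2/2) = 1/10; P(data | jar C) = (6/11)(5/10)(4/9)(5/8) = 5/66.
Multiplying each by its prior: 1/2 · 5/66 = 5/132, 1/4 · 1/10 = 1/40, 1/4 · 5/66 = 5/264; with total 9/110.
Dividing through by the total gives posterior P(jar A | data) = 25/54, P(jar B | data) = 11/36, P(jar C | data) = 25/108.
So P(green next | data) = Σ P(green next | H) P(H | data) = (3/7)(25/54) + (0)(11/36) + (3/7)(25/108) = 25/84.

0.2976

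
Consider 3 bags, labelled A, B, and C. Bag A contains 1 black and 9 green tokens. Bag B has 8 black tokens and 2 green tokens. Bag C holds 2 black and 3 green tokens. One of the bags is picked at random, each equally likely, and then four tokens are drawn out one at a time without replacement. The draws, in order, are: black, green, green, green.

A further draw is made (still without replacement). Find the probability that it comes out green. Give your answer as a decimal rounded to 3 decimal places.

Compute the likelihood of the observed sequence for each case: P(data | bag A) = (1/10)(9/9)(8/8)(7/7) = 1/10; P(data | bag B) = (8/10)(2/9)(1/8)(0/7) = 0; P(data | bag C) = (2/5)(3/4)(2/3)(1/2) = 1/10.
Weighting by the prior gives 1/3 · 1/10 = 1/30, 1/3 · 0 = 0, 1/3 · 1/10 = 1/30; with total 1/15.
Dividing through by the total gives posterior P(bag A | data) = 1/2, P(bag B | data) = 0, P(bag C | data) = 1/2.
The predictive probability is P(green next | data) = (1)(1/2) + (0)(1/2) = 1/2.

0.500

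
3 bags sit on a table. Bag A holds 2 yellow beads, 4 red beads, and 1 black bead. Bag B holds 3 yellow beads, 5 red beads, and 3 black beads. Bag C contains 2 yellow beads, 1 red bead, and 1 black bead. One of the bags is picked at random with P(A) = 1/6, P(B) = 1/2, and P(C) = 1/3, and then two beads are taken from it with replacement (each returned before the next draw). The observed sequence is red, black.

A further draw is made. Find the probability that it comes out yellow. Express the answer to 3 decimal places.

Compute the likelihood of the observed sequence for each case: P(data | bag A) = (4/7)(1/7) = 0.081633; P(data | bag B) = (5/11)(3/11) = 0.12397; P(data | bag C) = (1/4)(1/4) = 0.0625.
Weighting by the prior gives 1/6 · 0.081633 = 0.013605, 1/2 · 0.12397 = 0.061983, 1/3 · 0.0625 = 0.020833; with total 0.096422.
The posterior is then P(bag A | data) = 0.1411, P(bag B | data) = 0.64283, P(bag C | data) = 0.21606.
Averaging over the posterior, P(yellow next | data) = (2/7)(0.1411) + (3/11)(0.64283) + (1/2)(0.21606) = 0.32367.

0.324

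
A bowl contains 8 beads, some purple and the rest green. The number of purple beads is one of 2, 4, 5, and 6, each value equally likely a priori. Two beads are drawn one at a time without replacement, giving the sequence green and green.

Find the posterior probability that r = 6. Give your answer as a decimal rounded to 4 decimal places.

0.0400

For each hypothesis, P(data | H) works out to: P(data | r = 2) = (6/8)(5/7) = 15/28; P(data | r = 4) = (4/8)(3/7) = 3/14; P(data | r = 5) = (3/8)(2/7) = 3/28; P(data | r = 6) = (2/8)(1/7) = 1/28.
The prior-weighted likelihoods are 1/4 · 15/28 = 15/112, 1/4 · 3/14 = 3/56, 1/4 · 3/28 = 3/112, 1/4 · 1/28 = 1/112; with total 25/112.
Hence P(r = 6 | data) = (1/112) / (25/112) = 1/25.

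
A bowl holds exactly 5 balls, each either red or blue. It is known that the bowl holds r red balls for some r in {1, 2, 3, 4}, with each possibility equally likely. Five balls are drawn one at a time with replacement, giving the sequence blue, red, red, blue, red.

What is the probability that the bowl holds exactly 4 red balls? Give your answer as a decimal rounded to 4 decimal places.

0.2462

For each hypothesis, P(data | H) works out to: P(data | r = 1) = (4/5)(1/5)(1/5)(4/5)(1/5) = 0.00512; P(data | r = 2) = (3/5)(2/5)(2/5)(3/5)(2/5) = 0.02304; P(data | r = 3) = (2/5)(3/5)(3/5)(2/5)(3/5) = 0.03456; P(data | r = 4) = (1/5)(4/5)(4/5)(1/5)(4/5) = 0.02048.
Weighting by the prior gives 1/4 · 0.00512 = 0.00128, 1/4 · 0.02304 = 0.00576, 1/4 · 0.03456 = 0.00864, 1/4 · 0.02048 = 0.00512; summing to 0.0208.
By Bayes' rule, P(r = 4 | data) = (0.00512) / (0.0208) = 0.24615.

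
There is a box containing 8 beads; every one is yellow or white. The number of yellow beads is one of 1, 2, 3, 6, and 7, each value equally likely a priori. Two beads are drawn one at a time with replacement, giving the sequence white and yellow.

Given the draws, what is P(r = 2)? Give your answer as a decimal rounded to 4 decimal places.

Compute the likelihood of the observed sequence for each case: P(data | r = 1) = (7/8)(1/8) = 7/64; P(data | r = 2) = (6/8)(2/8) = 3/16; P(data | r = 3) = (5/8)(3/8) = 15/64; P(data | r = 6) = (2/8)(6/8) = 3/16; P(data | r = 7) = (1/8)(7/8) = 7/64.
The prior-weighted likelihoods are 1/5 · 7/64 = 7/320, 1/5 · 3/16 = 3/80, 1/5 · 15/64 = 3/64, 1/5 · 3/16 = 3/80, 1/5 · 7/64 = 7/320; these sum to 53/320.
So P(r = 2 | data) = (3/80) / (53/320) = 12/53.

0.2264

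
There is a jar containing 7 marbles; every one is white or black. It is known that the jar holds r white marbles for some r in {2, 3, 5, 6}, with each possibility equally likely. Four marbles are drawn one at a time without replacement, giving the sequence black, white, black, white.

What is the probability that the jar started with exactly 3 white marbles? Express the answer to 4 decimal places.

Compute the likelihood of the observed sequence for each case: P(data | r = 2) = (5/7)(2/6)(4/5)(1/4) = 1/21; P(data | r = 3) = (4/7)(3/6)(3/5)(2/4) = 3/35; P(data | r = 5) = (2/7)(5/6)(1/5)(4/4) = 1/21; P(data | r = 6) = (1/7)(6/6)(0/5) = 0.
Multiplying each by its prior: 1/4 · 1/21 = 1/84, 1/4 · 3/35 = 3/140, 1/4 · 1/21 = 1/84, 1/4 · 0 = 0; these sum to 19/420.
By Bayes' rule, P(r = 3 | data) = (3/140) / (19/420) = 9/19.

0.4737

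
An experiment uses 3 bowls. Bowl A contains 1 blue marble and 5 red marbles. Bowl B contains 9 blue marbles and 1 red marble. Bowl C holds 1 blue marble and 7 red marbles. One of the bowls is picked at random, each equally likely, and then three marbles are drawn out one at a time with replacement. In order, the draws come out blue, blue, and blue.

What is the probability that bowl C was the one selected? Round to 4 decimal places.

0.0027

The likelihood of the observed sequence under each hypothesis: P(data | bowl A) = (1/6)(1/6)(1/6) = 0.0046296; P(data | bowl B) = (9/10)(9/10)(9/10) = 0.729; P(data | bowl C) = (1/8)(1/8)(1/8) = 0.0019531.
Weighting by the prior gives 1/3 · 0.0046296 = 0.0015432, 1/3 · 0.729 = 0.243, 1/3 · 0.0019531 = 0.00065104; summing to 0.24519.
By Bayes' rule, P(bowl C | data) = (0.00065104) / (0.24519) = 0.0026552.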